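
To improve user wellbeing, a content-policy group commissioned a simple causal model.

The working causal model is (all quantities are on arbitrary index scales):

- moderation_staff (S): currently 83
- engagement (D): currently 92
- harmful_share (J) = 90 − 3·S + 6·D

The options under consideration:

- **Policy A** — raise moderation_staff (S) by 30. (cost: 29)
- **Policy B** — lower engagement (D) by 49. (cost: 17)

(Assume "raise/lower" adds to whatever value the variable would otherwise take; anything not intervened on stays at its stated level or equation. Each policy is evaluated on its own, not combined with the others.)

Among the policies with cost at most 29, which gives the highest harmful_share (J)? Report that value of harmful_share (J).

Policy A (S + 30):
  S = 83 + 30 = 113
  D = 92
  J = 90 − 3·113 + 6·92 = 303
Policy B (D − 49):
  S = 83
  D = 92 − 49 = 43
  J = 90 − 3·83 + 6·43 = 99
Comparing — Policy A: J=303, Policy B: J=99. Highest is 303 (Policy A).

303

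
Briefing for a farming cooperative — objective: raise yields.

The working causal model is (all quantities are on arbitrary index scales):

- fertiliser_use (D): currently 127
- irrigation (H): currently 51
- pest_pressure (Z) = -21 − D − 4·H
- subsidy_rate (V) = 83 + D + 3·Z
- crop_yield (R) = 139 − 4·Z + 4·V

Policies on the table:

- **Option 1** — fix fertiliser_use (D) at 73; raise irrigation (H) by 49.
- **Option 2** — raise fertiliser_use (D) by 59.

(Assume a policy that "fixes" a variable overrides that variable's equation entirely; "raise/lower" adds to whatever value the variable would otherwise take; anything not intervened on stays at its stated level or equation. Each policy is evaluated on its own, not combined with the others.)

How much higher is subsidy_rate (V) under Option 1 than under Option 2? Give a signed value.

-362

Option 1 (D := 73, H + 49):
  D = 73
  H = 51 + 49 = 100
  Z = -21 − 73 − 4·100 = -494
  V = 83 + 73 + 3·(-494) = -1326
Option 2 (D + 59):
  D = 127 + 59 = 186
  H = 51
  Z = -21 − 186 − 4·51 = -411
  V = 83 + 186 + 3·(-411) = -964
V: -1326 − (-964) = -362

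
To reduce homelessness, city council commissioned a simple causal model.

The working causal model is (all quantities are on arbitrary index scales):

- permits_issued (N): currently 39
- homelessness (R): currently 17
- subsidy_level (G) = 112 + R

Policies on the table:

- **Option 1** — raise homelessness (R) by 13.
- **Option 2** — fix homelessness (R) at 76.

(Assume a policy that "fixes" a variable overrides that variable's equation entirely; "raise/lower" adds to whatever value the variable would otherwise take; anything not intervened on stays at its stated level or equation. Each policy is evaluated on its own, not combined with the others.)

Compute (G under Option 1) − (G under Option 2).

Option 1 (R + 13):
  R = 17 + 13 = 30
  G = 112 + 30 = 142
Option 2 (R := 76):
  R = 76
  G = 112 + 76 = 188
G: 142 − 188 = -46

-46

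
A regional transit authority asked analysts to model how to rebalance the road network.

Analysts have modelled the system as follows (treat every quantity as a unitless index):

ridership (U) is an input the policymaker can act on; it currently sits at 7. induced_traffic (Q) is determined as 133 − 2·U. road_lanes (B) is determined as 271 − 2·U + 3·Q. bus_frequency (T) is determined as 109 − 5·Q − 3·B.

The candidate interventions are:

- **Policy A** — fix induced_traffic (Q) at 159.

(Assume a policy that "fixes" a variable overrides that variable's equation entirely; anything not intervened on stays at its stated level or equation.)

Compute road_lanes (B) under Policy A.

734

Policy A (Q := 159):
  U = 7
  Q = 159
  B = 271 − 2·7 + 3·159 = 734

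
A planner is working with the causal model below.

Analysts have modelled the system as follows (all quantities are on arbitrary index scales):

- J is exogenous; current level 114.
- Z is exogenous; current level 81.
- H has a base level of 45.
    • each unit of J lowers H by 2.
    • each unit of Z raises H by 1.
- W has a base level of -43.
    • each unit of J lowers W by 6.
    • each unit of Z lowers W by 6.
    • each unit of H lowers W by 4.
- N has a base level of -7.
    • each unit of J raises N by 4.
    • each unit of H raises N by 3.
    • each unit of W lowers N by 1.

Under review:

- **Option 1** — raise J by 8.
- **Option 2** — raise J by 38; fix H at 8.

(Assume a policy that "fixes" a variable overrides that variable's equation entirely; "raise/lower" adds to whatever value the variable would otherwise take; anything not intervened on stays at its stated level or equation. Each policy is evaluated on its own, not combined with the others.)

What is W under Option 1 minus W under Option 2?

684

Option 1 (J + 8):
  J = 114 + 8 = 122
  Z = 81
  H = 45 − 2·122 + 81 = -118
  W = -43 − 6·122 − 6·81 − 4·(-118) = -789
Option 2 (J + 38, H := 8):
  J = 114 + 38 = 152
  Z = 81
  H = 8
  W = -43 − 6·152 − 6·81 − 4·8 = -1473
W: -789 − (-1473) = 684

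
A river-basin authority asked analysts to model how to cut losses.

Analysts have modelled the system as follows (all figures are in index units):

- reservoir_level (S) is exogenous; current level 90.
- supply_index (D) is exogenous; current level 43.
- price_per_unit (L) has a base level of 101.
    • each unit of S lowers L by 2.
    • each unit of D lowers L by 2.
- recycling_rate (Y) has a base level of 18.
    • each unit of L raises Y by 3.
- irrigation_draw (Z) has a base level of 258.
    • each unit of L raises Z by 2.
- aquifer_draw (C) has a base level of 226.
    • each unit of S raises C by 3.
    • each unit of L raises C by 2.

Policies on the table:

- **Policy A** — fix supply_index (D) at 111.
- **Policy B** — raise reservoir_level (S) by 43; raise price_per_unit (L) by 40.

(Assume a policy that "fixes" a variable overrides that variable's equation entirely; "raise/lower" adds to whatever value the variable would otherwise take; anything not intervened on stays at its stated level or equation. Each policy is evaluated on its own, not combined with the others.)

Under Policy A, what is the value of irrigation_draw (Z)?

Policy A (D := 111):
  S = 90
  D = 111
  L = 101 − 2·90 − 2·111 = -301
  Z = 258 + 2·(-301) = -344

-344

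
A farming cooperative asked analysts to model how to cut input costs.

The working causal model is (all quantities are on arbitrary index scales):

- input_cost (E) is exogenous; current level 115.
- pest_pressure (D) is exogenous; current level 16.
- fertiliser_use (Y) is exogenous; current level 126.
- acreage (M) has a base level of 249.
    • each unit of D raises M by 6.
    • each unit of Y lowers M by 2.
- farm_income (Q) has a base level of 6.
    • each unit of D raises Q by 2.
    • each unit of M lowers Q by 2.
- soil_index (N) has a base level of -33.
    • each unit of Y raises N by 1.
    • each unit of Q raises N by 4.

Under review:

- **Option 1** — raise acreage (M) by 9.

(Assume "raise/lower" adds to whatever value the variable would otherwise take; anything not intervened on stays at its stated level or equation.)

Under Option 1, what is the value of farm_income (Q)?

Option 1 (M + 9):
  D = 16
  Y = 126
  M = 249 + 6·16 − 2·126 (+9 from intervention) = 102
  Q = 6 + 2·16 − 2·102 = -166

-166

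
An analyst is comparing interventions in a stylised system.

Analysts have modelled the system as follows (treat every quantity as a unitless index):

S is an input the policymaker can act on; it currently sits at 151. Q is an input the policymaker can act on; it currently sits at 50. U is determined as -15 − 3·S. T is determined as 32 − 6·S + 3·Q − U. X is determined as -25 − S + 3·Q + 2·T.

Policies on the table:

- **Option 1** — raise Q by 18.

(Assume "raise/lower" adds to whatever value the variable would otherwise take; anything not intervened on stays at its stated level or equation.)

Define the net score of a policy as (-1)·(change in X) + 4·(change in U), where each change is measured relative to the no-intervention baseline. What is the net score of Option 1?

Baseline:
  S = 151
  Q = 50
  U = -15 − 3·151 = -468
  T = 32 − 6·151 + 3·50 − (-468) = -256
  X = -25 − 151 + 3·50 + 2·(-256) = -538
Option 1 (Q + 18):
  S = 151
  Q = 50 + 18 = 68
  U = -15 − 3·151 = -468
  T = 32 − 6·151 + 3·68 − (-468) = -202
  X = -25 − 151 + 3·68 + 2·(-202) = -376
ΔX = -376 − (-538) = 162; ΔU = -468 − (-468) = 0
Score = (-1)·162 + 4·0 = -162

-162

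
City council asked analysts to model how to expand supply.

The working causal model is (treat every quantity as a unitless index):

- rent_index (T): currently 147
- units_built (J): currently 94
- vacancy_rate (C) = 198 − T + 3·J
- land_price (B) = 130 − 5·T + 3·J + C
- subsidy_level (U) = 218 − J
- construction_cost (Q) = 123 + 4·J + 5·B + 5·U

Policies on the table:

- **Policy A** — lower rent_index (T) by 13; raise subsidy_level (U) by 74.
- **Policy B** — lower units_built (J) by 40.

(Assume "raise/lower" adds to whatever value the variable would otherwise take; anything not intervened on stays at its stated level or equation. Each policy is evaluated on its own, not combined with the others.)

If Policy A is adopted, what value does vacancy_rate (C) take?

Policy A (T − 13, U + 74):
  T = 147 − 13 = 134
  J = 94
  C = 198 − 134 + 3·94 = 346

346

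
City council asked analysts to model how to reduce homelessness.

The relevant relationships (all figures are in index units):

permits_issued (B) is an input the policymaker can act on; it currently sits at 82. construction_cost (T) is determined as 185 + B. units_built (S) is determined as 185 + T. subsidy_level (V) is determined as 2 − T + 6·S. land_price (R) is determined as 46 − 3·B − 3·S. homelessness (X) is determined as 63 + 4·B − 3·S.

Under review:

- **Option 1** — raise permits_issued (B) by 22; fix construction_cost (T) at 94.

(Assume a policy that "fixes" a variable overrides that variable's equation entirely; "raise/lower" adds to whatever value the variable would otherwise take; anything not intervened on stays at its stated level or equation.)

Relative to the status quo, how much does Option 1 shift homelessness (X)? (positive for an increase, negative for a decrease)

607

Baseline:
  B = 82
  T = 185 + 82 = 267
  S = 185 + 267 = 452
  X = 63 + 4·82 − 3·452 = -965
Option 1 (B + 22, T := 94):
  B = 82 + 22 = 104
  T = 94
  S = 185 + 94 = 279
  X = 63 + 4·104 − 3·279 = -358
Change in X: -358 − (-965) = 607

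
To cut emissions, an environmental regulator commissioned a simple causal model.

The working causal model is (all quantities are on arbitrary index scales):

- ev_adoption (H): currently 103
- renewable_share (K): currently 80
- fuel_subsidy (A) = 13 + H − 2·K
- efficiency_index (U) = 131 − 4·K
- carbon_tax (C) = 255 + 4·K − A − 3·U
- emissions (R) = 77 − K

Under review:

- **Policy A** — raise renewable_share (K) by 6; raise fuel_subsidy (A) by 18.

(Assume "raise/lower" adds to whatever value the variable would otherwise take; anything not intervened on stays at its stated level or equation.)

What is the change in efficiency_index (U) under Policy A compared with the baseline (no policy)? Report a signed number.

Baseline:
  K = 80
  U = 131 − 4·80 = -189
Policy A (K + 6, A + 18):
  K = 80 + 6 = 86
  U = 131 − 4·86 = -213
Change in U: -213 − (-189) = -24

-24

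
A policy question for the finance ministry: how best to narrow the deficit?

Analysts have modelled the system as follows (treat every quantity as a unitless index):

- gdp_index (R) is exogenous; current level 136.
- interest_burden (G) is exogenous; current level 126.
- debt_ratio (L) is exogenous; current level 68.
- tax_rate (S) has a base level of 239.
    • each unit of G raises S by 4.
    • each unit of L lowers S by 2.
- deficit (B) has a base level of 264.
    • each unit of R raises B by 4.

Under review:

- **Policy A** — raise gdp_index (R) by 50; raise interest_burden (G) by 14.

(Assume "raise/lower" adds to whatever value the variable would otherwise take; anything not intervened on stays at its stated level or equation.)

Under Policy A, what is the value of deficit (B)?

Policy A (R + 50, G + 14):
  R = 136 + 50 = 186
  B = 264 + 4·186 = 1008

1008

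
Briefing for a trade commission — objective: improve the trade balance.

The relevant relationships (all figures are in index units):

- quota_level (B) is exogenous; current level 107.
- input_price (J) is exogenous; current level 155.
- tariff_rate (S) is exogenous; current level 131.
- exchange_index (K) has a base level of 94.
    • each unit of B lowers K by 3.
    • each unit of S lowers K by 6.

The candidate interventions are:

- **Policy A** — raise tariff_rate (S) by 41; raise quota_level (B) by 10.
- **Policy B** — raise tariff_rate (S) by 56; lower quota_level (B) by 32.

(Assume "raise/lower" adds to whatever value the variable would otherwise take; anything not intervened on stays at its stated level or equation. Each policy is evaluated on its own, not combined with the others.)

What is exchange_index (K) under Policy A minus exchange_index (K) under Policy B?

Policy A (S + 41, B + 10):
  B = 107 + 10 = 117
  S = 131 + 41 = 172
  K = 94 − 3·117 − 6·172 = -1289
Policy B (S + 56, B − 32):
  B = 107 − 32 = 75
  S = 131 + 56 = 187
  K = 94 − 3·75 − 6·187 = -1253
K: -1289 − (-1253) = -36

-36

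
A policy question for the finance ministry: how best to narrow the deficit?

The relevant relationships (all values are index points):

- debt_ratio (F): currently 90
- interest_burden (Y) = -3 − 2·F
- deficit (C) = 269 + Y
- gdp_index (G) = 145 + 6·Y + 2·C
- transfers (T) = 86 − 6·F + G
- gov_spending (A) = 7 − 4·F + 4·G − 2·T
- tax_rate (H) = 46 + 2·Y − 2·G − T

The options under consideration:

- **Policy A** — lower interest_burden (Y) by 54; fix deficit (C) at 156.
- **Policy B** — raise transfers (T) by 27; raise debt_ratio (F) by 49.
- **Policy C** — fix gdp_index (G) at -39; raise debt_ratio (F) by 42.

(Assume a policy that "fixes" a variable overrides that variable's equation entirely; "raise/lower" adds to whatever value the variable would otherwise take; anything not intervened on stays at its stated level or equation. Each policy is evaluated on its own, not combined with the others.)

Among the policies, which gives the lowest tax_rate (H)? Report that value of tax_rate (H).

335

Policy A (Y − 54, C := 156):
  F = 90
  Y = -3 − 2·90 (−54 from intervention) = -237
  C = 156
  G = 145 + 6·(-237) + 2·156 = -965
  T = 86 − 6·90 + (-965) = -1419
  H = 46 + 2·(-237) − 2·(-965) − (-1419) = 2921
Policy B (T + 27, F + 49):
  F = 90 + 49 = 139
  Y = -3 − 2·139 = -281
  C = 269 + (-281) = -12
  G = 145 + 6·(-281) + 2·(-12) = -1565
  T = 86 − 6·139 + (-1565) (+27 from intervention) = -2286
  H = 46 + 2·(-281) − 2·(-1565) − (-2286) = 4900
Policy C (G := -39, F + 42):
  F = 90 + 42 = 132
  Y = -3 − 2·132 = -267
  C = 269 + (-267) = 2
  G = -39
  T = 86 − 6·132 + (-39) = -745
  H = 46 + 2·(-267) − 2·(-39) − (-745) = 335
Comparing — Policy A: H=2921, Policy B: H=4900, Policy C: H=335. Lowest is 335 (Policy C).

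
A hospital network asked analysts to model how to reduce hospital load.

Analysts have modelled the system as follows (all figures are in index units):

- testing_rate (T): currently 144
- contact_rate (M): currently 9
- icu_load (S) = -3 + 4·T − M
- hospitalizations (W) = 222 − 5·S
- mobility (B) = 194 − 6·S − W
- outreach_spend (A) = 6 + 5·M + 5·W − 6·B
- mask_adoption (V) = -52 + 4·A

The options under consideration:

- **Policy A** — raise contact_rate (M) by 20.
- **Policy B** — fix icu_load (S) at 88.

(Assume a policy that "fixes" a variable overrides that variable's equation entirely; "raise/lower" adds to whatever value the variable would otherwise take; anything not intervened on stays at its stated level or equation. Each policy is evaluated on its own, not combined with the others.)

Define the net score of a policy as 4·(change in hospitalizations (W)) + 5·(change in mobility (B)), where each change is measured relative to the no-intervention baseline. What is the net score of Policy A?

Baseline:
  T = 144
  M = 9
  S = -3 + 4·144 − 9 = 564
  W = 222 − 5·564 = -2598
  B = 194 − 6·564 − (-2598) = -592
Policy A (M + 20):
  T = 144
  M = 9 + 20 = 29
  S = -3 + 4·144 − 29 = 544
  W = 222 − 5·544 = -2498
  B = 194 − 6·544 − (-2498) = -572
ΔW = -2498 − (-2598) = 100; ΔB = -572 − (-592) = 20
Score = 4·100 + 5·20 = 500

500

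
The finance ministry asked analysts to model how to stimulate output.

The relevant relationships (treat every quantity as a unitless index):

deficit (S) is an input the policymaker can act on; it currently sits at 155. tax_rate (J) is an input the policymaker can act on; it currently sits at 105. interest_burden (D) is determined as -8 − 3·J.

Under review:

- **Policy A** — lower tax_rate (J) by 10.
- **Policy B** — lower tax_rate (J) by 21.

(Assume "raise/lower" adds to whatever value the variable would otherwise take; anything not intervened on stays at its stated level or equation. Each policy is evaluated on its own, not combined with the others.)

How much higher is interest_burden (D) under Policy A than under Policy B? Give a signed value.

-33

Policy A (J − 10):
  J = 105 − 10 = 95
  D = -8 − 3·95 = -293
Policy B (J − 21):
  J = 105 − 21 = 84
  D = -8 − 3·84 = -260
D: -293 − (-260) = -33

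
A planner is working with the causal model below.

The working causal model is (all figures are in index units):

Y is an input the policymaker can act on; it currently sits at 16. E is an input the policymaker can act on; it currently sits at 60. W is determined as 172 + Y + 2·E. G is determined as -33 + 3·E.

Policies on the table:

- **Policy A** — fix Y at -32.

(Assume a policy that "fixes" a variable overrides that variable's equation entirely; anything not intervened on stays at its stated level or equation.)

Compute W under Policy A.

260

Policy A (Y := -32):
  Y = -32
  E = 60
  W = 172 + (-32) + 2·60 = 260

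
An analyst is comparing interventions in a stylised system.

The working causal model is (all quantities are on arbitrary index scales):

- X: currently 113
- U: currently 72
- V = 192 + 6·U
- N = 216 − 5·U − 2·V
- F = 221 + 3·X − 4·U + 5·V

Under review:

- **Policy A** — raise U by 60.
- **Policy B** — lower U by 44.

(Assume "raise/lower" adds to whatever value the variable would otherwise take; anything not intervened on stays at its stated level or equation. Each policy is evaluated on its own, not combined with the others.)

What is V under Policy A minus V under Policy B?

624

Policy A (U + 60):
  U = 72 + 60 = 132
  V = 192 + 6·132 = 984
Policy B (U − 44):
  U = 72 − 44 = 28
  V = 192 + 6·28 = 360
V: 984 − 360 = 624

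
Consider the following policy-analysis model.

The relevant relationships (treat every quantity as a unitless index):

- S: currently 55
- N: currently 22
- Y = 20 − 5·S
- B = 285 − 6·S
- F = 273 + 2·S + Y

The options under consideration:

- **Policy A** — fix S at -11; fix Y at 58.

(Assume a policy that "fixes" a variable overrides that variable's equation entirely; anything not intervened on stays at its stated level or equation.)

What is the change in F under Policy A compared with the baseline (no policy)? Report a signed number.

181

Baseline:
  S = 55
  Y = 20 − 5·55 = -255
  F = 273 + 2·55 + (-255) = 128
Policy A (S := -11, Y := 58):
  S = -11
  Y = 58
  F = 273 + 2·(-11) + 58 = 309
Change in F: 309 − 128 = 181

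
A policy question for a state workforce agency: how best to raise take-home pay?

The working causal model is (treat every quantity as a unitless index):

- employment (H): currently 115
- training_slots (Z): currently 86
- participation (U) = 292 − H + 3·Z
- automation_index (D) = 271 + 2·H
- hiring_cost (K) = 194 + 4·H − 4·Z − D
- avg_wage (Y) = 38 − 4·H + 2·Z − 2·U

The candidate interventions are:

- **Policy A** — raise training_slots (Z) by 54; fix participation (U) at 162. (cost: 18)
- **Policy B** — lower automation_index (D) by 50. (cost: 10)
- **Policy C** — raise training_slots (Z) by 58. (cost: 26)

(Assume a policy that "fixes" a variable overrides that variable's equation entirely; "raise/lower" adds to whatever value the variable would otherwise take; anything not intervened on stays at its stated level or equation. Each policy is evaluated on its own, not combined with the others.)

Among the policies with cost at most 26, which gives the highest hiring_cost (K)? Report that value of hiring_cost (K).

Policy A (Z + 54, U := 162):
  H = 115
  Z = 86 + 54 = 140
  D = 271 + 2·115 = 501
  K = 194 + 4·115 − 4·140 − 501 = -407
Policy B (D − 50):
  H = 115
  Z = 86
  D = 271 + 2·115 (−50 from intervention) = 451
  K = 194 + 4·115 − 4·86 − 451 = -141
Policy C (Z + 58):
  H = 115
  Z = 86 + 58 = 144
  D = 271 + 2·115 = 501
  K = 194 + 4·115 − 4·144 − 501 = -423
Comparing — Policy A: K=-407, Policy B: K=-141, Policy C: K=-423. Highest is -141 (Policy B).

-141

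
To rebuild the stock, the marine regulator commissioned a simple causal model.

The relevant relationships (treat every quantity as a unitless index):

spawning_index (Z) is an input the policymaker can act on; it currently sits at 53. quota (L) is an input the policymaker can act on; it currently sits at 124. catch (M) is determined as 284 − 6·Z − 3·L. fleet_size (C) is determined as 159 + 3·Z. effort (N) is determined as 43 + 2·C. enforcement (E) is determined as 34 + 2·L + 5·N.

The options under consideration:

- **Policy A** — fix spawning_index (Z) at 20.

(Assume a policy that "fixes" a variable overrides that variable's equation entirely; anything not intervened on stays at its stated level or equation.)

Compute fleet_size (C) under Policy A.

Policy A (Z := 20):
  Z = 20
  C = 159 + 3·20 = 219

219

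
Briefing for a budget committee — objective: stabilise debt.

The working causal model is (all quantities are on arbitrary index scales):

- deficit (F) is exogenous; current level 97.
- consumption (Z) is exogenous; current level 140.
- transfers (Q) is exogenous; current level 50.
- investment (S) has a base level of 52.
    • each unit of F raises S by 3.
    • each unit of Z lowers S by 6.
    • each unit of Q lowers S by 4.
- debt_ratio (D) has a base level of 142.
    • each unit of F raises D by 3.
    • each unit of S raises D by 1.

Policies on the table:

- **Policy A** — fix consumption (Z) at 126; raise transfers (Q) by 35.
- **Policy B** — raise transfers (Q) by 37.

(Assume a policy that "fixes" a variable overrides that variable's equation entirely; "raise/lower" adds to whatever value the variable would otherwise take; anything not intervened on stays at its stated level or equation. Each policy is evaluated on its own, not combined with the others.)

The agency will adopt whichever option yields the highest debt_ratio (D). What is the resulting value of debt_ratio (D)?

Policy A (Z := 126, Q + 35):
  F = 97
  Z = 126
  Q = 50 + 35 = 85
  S = 52 + 3·97 − 6·126 − 4·85 = -753
  D = 142 + 3·97 + (-753) = -320
Policy B (Q + 37):
  F = 97
  Z = 140
  Q = 50 + 37 = 87
  S = 52 + 3·97 − 6·140 − 4·87 = -845
  D = 142 + 3·97 + (-845) = -412
Comparing — Policy A: D=-320, Policy B: D=-412. Highest is -320 (Policy A).

-320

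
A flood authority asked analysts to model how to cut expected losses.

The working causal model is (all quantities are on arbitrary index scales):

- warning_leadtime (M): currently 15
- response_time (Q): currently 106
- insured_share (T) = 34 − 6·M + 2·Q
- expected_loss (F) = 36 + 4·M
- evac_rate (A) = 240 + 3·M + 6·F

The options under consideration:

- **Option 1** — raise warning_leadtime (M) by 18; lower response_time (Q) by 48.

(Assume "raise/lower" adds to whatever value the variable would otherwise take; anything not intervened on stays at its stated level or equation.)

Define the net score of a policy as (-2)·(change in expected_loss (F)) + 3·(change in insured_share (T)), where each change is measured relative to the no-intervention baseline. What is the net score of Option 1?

-756

Baseline:
  M = 15
  Q = 106
  T = 34 − 6·15 + 2·106 = 156
  F = 36 + 4·15 = 96
Option 1 (M + 18, Q − 48):
  M = 15 + 18 = 33
  Q = 106 − 48 = 58
  T = 34 − 6·33 + 2·58 = -48
  F = 36 + 4·33 = 168
ΔF = 168 − 96 = 72; ΔT = -48 − 156 = -204
Score = (-2)·72 + 3·(-204) = -756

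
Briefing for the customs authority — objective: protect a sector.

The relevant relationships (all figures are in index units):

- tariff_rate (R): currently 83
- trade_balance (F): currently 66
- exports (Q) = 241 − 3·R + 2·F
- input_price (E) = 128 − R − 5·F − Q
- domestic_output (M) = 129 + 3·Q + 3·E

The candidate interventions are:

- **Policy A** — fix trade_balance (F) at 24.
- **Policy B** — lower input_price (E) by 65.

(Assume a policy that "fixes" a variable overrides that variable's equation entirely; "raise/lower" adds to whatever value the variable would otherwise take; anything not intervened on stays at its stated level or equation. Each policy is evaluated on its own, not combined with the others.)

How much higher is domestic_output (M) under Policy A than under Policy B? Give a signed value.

Policy A (F := 24):
  R = 83
  F = 24
  Q = 241 − 3·83 + 2·24 = 40
  E = 128 − 83 − 5·24 − 40 = -115
  M = 129 + 3·40 + 3·(-115) = -96
Policy B (E − 65):
  R = 83
  F = 66
  Q = 241 − 3·83 + 2·66 = 124
  E = 128 − 83 − 5·66 − 124 (−65 from intervention) = -474
  M = 129 + 3·124 + 3·(-474) = -921
M: -96 − (-921) = 825

825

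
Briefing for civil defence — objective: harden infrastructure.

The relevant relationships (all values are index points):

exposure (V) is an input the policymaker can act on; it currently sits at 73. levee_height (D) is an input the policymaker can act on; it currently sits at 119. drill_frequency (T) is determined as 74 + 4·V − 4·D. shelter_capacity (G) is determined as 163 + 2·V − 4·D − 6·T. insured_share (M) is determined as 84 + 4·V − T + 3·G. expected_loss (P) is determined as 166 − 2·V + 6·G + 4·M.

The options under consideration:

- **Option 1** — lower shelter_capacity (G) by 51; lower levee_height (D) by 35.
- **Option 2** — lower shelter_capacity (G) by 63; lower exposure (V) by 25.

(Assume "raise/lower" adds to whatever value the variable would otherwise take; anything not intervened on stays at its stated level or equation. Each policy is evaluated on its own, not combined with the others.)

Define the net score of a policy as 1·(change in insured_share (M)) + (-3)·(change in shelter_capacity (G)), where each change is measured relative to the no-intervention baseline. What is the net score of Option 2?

0

Baseline:
  V = 73
  D = 119
  T = 74 + 4·73 − 4·119 = -110
  G = 163 + 2·73 − 4·119 − 6·(-110) = 493
  M = 84 + 4·73 − (-110) + 3·493 = 1965
Option 2 (G − 63, V − 25):
  V = 73 − 25 = 48
  D = 119
  T = 74 + 4·48 − 4·119 = -210
  G = 163 + 2·48 − 4·119 − 6·(-210) (−63 from intervention) = 980
  M = 84 + 4·48 − (-210) + 3·980 = 3426
ΔM = 3426 − 1965 = 1461; ΔG = 980 − 493 = 487
Score = 1·1461 + (-3)·487 = 0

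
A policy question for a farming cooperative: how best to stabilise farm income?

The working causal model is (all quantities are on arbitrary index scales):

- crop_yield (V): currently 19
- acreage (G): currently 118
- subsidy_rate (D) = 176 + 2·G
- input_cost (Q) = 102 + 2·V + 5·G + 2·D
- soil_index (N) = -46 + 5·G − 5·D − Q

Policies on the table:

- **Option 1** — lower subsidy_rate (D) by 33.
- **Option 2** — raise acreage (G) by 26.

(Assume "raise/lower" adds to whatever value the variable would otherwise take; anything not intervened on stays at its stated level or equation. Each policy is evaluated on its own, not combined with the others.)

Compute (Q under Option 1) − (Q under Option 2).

-300

Option 1 (D − 33):
  V = 19
  G = 118
  D = 176 + 2·118 (−33 from intervention) = 379
  Q = 102 + 2·19 + 5·118 + 2·379 = 1488
Option 2 (G + 26):
  V = 19
  G = 118 + 26 = 144
  D = 176 + 2·144 = 464
  Q = 102 + 2·19 + 5·144 + 2·464 = 1788
Q: 1488 − 1788 = -300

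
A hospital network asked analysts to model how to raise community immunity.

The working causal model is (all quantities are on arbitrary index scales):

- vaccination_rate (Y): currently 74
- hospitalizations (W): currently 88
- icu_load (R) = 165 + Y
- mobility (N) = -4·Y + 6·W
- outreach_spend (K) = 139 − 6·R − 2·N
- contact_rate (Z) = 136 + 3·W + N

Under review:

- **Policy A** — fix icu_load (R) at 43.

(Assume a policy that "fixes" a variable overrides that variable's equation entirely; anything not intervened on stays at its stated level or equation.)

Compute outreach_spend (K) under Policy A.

Policy A (R := 43):
  Y = 74
  W = 88
  R = 43
  N = 0 − 4·74 + 6·88 = 232
  K = 139 − 6·43 − 2·232 = -583

-583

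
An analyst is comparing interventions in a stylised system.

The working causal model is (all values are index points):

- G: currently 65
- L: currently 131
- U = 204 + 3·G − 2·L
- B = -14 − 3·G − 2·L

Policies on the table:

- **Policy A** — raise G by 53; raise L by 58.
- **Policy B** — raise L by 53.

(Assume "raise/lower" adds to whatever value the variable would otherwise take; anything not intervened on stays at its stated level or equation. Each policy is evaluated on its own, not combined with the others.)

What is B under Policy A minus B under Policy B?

Policy A (G + 53, L + 58):
  G = 65 + 53 = 118
  L = 131 + 58 = 189
  B = -14 − 3·118 − 2·189 = -746
Policy B (L + 53):
  G = 65
  L = 131 + 53 = 184
  B = -14 − 3·65 − 2·184 = -577
B: -746 − (-577) = -169

-169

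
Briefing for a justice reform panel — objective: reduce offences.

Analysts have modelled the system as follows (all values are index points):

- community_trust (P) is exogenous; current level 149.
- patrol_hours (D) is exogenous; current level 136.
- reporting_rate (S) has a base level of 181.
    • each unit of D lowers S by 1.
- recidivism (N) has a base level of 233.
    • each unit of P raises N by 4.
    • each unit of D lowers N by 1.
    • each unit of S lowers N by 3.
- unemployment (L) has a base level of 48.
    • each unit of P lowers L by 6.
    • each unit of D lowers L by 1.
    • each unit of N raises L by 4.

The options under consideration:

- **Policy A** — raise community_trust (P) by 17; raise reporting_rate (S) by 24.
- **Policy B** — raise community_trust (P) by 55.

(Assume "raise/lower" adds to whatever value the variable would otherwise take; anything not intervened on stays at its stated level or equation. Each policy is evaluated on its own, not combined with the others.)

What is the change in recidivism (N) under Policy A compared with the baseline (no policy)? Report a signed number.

-4

Baseline:
  P = 149
  D = 136
  S = 181 − 136 = 45
  N = 233 + 4·149 − 136 − 3·45 = 558
Policy A (P + 17, S + 24):
  P = 149 + 17 = 166
  D = 136
  S = 181 − 136 (+24 from intervention) = 69
  N = 233 + 4·166 − 136 − 3·69 = 554
Change in N: 554 − 558 = -4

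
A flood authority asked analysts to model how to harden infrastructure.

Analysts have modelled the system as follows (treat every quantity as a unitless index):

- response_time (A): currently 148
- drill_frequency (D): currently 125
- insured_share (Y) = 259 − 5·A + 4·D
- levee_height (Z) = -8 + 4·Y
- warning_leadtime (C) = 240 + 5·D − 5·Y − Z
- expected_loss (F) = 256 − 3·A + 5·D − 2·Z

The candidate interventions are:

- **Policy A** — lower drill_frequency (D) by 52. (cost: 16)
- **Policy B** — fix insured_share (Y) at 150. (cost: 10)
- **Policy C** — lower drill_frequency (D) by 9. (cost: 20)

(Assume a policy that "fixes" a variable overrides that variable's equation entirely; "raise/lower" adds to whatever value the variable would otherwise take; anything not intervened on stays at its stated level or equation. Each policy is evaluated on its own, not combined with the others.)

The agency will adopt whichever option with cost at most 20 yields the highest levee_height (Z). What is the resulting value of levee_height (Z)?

592

Policy A (D − 52):
  A = 148
  D = 125 − 52 = 73
  Y = 259 − 5·148 + 4·73 = -189
  Z = -8 + 4·(-189) = -764
Policy B (Y := 150):
  A = 148
  D = 125
  Y = 150
  Z = -8 + 4·150 = 592
Policy C (D − 9):
  A = 148
  D = 125 − 9 = 116
  Y = 259 − 5·148 + 4·116 = -17
  Z = -8 + 4·(-17) = -76
Comparing — Policy A: Z=-764, Policy B: Z=592, Policy C: Z=-76. Highest is 592 (Policy B).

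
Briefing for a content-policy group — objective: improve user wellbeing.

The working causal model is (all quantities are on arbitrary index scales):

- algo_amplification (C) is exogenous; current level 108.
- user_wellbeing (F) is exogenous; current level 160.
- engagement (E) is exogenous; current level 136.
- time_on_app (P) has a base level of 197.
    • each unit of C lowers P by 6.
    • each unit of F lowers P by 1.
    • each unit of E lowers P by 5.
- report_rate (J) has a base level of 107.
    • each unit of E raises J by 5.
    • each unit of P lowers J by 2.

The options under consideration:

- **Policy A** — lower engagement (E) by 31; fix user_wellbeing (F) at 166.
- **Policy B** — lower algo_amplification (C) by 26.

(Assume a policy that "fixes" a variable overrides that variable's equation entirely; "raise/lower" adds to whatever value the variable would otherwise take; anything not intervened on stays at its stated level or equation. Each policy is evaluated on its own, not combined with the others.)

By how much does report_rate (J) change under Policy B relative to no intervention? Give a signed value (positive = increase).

-312

Baseline:
  C = 108
  F = 160
  E = 136
  P = 197 − 6·108 − 160 − 5·136 = -1291
  J = 107 + 5·136 − 2·(-1291) = 3369
Policy B (C − 26):
  C = 108 − 26 = 82
  F = 160
  E = 136
  P = 197 − 6·82 − 160 − 5·136 = -1135
  J = 107 + 5·136 − 2·(-1135) = 3057
Change in J: 3057 − 3369 = -312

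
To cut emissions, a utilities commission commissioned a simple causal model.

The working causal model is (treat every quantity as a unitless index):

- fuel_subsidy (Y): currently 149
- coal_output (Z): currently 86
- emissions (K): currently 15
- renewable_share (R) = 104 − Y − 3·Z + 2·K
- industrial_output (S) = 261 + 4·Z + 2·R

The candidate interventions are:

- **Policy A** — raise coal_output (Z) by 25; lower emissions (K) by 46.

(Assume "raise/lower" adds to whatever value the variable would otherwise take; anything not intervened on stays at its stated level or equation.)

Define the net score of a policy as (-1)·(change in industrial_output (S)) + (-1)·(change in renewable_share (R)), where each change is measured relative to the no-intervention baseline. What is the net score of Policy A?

Baseline:
  Y = 149
  Z = 86
  K = 15
  R = 104 − 149 − 3·86 + 2·15 = -273
  S = 261 + 4·86 + 2·(-273) = 59
Policy A (Z + 25, K − 46):
  Y = 149
  Z = 86 + 25 = 111
  K = 15 − 46 = -31
  R = 104 − 149 − 3·111 + 2·(-31) = -440
  S = 261 + 4·111 + 2·(-440) = -175
ΔS = -175 − 59 = -234; ΔR = -440 − (-273) = -167
Score = (-1)·(-234) + (-1)·(-167) = 401

401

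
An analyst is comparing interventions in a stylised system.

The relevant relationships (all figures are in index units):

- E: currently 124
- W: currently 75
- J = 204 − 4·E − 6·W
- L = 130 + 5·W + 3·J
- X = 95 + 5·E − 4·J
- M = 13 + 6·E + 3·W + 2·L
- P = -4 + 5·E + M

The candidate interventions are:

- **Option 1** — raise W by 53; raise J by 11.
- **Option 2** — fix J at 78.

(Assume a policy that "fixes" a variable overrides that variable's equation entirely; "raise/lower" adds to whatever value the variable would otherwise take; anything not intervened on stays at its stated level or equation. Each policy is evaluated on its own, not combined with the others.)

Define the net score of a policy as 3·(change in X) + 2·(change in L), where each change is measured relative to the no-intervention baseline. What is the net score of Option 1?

2372

Baseline:
  E = 124
  W = 75
  J = 204 − 4·124 − 6·75 = -742
  L = 130 + 5·75 + 3·(-742) = -1721
  X = 95 + 5·124 − 4·(-742) = 3683
Option 1 (W + 53, J + 11):
  E = 124
  W = 75 + 53 = 128
  J = 204 − 4·124 − 6·128 (+11 from intervention) = -1049
  L = 130 + 5·128 + 3·(-1049) = -2377
  X = 95 + 5·124 − 4·(-1049) = 4911
ΔX = 4911 − 3683 = 1228; ΔL = -2377 − (-1721) = -656
Score = 3·1228 + 2·(-656) = 2372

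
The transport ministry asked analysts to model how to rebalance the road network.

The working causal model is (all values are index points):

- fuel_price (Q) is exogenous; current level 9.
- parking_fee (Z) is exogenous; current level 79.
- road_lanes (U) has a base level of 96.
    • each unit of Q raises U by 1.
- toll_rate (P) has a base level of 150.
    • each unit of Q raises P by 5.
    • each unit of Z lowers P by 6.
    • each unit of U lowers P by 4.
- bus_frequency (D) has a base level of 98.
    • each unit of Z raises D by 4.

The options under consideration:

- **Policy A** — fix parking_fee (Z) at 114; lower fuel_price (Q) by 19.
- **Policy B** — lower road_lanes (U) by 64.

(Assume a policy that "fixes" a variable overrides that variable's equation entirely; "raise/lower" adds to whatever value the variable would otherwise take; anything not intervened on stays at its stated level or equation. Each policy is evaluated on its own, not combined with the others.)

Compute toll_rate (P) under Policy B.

Policy B (U − 64):
  Q = 9
  Z = 79
  U = 96 + 9 (−64 from intervention) = 41
  P = 150 + 5·9 − 6·79 − 4·41 = -443

-443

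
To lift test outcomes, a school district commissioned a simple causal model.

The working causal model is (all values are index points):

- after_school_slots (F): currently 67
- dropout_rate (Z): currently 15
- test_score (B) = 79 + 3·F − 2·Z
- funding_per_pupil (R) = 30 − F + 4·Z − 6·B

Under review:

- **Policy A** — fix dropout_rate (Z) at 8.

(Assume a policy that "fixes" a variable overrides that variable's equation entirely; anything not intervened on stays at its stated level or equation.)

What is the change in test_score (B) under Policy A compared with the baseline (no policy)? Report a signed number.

Baseline:
  F = 67
  Z = 15
  B = 79 + 3·67 − 2·15 = 250
Policy A (Z := 8):
  F = 67
  Z = 8
  B = 79 + 3·67 − 2·8 = 264
Change in B: 264 − 250 = 14

14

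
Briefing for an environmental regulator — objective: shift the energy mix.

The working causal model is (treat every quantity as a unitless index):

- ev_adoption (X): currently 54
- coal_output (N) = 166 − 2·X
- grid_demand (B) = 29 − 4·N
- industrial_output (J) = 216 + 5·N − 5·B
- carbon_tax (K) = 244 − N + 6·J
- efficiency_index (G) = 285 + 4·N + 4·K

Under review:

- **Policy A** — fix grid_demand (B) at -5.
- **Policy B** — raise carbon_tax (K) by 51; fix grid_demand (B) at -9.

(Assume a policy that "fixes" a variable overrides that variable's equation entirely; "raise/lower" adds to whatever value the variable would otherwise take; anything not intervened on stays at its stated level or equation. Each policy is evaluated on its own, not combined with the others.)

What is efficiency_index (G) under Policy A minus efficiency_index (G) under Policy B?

Policy A (B := -5):
  X = 54
  N = 166 − 2·54 = 58
  B = -5
  J = 216 + 5·58 − 5·(-5) = 531
  K = 244 − 58 + 6·531 = 3372
  G = 285 + 4·58 + 4·3372 = 14005
Policy B (K + 51, B := -9):
  X = 54
  N = 166 − 2·54 = 58
  B = -9
  J = 216 + 5·58 − 5·(-9) = 551
  K = 244 − 58 + 6·551 (+51 from intervention) = 3543
  G = 285 + 4·58 + 4·3543 = 14689
G: 14005 − 14689 = -684

-684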